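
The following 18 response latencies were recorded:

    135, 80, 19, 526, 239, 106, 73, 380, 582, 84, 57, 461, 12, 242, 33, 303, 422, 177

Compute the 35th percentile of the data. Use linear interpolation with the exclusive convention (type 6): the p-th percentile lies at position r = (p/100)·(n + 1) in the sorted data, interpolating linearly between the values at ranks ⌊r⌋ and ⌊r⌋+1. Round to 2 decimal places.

Sorted: 12, 19, 33, 57, 73, 80, 84, 106, 135, 177, 239, 242, 303, 380, 422, 461, 526, 582.
n = 18.
r = (35/100)·(18 + 1) = 6.65.
Rank 6 is 80 and rank 7 is 84.
Interpolate: 80 + 0.65·(84 − 80) = 80 + 0.65·4 = 82.6.

82.60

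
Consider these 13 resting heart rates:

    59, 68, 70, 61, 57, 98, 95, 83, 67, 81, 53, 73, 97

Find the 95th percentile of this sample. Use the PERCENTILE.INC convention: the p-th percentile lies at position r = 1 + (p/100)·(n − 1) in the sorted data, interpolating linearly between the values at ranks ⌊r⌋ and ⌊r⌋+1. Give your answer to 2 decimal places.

97.40

Sorted: 53, 57, 59, 61, 67, 68, 70, 73, 81, 83, 95, 97, 98.
n = 13.
r = 1 + (95/100)·(13 − 1) = 1 + 11.4 = 12.4.
Rank 12 is 97 and rank 13 is 98.
Interpolate: 97 + 0.4·(98 − 97) = 97 + 0.4·1 = 97.4.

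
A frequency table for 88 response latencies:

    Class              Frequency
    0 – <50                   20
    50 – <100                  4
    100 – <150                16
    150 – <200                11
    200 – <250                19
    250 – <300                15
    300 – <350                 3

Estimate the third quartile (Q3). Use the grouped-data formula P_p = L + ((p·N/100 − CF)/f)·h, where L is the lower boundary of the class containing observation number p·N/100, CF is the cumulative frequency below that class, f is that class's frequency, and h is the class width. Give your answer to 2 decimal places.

N = 88; target position k = 75/100 · 88 = 66.
Cumulative frequencies: 20, 24, 40, 51, 70, 85, 88.
Observation 66 falls in the class 200 – <250.
L = 200, CF = 51, f = 19, h = 50.
P75 = 200 + ((66 − 51)/19)·50 = 200 + 39.4737 = 239.474.

239.47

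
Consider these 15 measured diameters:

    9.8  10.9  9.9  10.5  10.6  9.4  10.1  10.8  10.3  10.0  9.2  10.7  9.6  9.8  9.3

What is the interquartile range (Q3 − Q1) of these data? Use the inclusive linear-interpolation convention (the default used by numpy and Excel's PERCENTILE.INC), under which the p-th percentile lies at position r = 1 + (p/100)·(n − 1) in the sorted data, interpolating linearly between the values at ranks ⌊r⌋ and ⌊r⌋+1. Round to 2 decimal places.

Sorted: 9.2, 9.3, 9.4, 9.6, 9.8, 9.8, 9.9, 10.0, 10.1, 10.3, 10.5, 10.6, 10.7, 10.8, 10.9.
n = 15.
P25: r = 4.5; ranks 4–5 are 9.6, 9.8; interpolating gives 9.7.
P75: r = 11.5; ranks 11–12 are 10.5, 10.6; interpolating gives 10.55.
Difference: 10.55 − 9.7 = 0.85.

0.85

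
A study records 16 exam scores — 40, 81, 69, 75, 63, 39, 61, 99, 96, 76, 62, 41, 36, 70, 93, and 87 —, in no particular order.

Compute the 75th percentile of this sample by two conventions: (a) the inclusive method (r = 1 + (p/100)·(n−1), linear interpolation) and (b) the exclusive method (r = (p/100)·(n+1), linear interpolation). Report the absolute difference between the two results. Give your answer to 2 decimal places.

Sorted: 36, 39, 40, 41, 61, 62, 63, 69, 70, 75, 76, 81, 87, 93, 96, 99.
n = 16.
(a) r = 12.25; between ranks 12 (81) and 13 (87): 82.5.
(b) r = 12.75; between ranks 12 (81) and 13 (87): 85.5.
|82.5 − 85.5| = 3.

3.00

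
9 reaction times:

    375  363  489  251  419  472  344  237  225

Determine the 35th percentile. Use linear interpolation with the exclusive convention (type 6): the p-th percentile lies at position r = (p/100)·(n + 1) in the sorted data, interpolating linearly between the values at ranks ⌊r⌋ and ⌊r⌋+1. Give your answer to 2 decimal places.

Sorted: 225, 237, 251, 344, 363, 375, 419, 472, 489.
n = 9.
r = (35/100)·(9 + 1) = 3.5.
Rank 3 is 251 and rank 4 is 344.
Interpolate: 251 + 0.5·(344 − 251) = 251 + 0.5·93 = 297.5.

297.50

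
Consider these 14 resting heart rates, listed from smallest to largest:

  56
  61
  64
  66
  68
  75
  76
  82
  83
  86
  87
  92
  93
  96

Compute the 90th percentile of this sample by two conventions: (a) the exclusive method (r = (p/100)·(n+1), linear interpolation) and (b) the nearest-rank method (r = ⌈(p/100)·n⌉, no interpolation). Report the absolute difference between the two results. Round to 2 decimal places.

n = 14.
(a) r = 13.5; between ranks 13 (93) and 14 (96): 94.5.
(b) the nearest-rank method: rank 13 → 93.
|94.5 − 93| = 1.5.

1.50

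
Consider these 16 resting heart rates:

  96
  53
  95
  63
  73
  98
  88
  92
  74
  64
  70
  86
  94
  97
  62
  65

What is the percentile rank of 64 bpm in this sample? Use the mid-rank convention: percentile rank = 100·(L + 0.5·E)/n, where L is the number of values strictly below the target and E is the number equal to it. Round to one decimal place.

21.9

Sorted: 53, 62, 63, 64, 65, 70, 73, 74, 86, 88, 92, 94, 95, 96, 97, 98.
Count below 64: L = 3; count equal: E = 1; n = 16.
Percentile rank = 100·(3 + 0.5·1)/16 = 100·3.5/16 = 21.88.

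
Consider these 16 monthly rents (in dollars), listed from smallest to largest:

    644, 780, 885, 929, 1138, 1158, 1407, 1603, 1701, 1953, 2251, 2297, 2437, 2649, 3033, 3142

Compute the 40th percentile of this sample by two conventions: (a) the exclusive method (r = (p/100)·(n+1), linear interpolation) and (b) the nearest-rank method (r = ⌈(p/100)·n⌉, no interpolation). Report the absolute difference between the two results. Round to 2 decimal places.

n = 16.
(a) r = 6.8; between ranks 6 (1158) and 7 (1407): 1357.2.
(b) the nearest-rank method: rank 7 → 1407.
|1357.2 − 1407| = 49.8.

49.80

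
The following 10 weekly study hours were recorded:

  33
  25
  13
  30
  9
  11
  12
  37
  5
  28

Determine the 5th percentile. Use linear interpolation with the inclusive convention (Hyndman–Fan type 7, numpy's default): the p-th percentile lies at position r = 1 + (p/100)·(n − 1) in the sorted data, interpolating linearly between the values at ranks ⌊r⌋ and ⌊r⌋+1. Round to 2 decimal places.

6.80

Sorted: 5, 9, 11, 12, 13, 25, 28, 30, 33, 37.
n = 10.
r = 1 + (5/100)·(10 − 1) = 1 + 0.45 = 1.45.
Rank 1 is 5 and rank 2 is 9.
Interpolate: 5 + 0.45·(9 − 5) = 5 + 0.45·4 = 6.8.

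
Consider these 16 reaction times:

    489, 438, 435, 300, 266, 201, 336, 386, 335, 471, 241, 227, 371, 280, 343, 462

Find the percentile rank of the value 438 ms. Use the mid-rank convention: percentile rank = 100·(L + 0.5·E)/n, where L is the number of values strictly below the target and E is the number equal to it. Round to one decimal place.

78.1

Sorted: 201, 227, 241, 266, 280, 300, 335, 336, 343, 371, 386, 435, 438, 462, 471, 489.
Count below 438: L = 12; count equal: E = 1; n = 16.
Percentile rank = 100·(12 + 0.5·1)/16 = 100·12.5/16 = 78.12.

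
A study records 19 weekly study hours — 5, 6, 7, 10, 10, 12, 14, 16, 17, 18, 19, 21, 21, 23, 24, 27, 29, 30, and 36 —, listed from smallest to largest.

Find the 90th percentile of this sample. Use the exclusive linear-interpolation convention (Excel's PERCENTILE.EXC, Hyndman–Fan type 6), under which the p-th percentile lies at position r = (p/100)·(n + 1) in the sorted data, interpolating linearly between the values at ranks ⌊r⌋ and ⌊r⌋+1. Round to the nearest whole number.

n = 19.
r = (90/100)·(19 + 1) = 18.
r is an integer, so P90 is the value at rank 18: 30.

30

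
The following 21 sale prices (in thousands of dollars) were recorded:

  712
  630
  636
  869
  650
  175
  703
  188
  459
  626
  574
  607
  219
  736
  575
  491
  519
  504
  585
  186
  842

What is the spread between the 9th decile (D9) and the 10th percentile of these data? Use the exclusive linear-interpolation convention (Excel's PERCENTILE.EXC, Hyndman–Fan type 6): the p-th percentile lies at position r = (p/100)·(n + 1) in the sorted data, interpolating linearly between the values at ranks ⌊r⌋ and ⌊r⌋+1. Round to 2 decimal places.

634.40

Sorted: 175, 186, 188, 219, 459, 491, 504, 519, 574, 575, 585, 607, 626, 630, 636, 650, 703, 712, 736, 842, 869.
n = 21.
P10: r = 2.2; ranks 2–3 are 186, 188; interpolating gives 186.4.
P90: r = 19.8; ranks 19–20 are 736, 842; interpolating gives 820.8.
Difference: 820.8 − 186.4 = 634.4.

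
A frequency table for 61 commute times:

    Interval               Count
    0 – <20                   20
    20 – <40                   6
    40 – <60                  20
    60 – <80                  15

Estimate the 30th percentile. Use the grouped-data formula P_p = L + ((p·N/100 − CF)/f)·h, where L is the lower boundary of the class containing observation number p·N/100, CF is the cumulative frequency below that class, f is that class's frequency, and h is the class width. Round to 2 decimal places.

N = 61; target position k = 30/100 · 61 = 18.3.
Cumulative frequencies: 20, 26, 46, 61.
Observation 18.3 falls in the class 0 – <20.
L = 0, CF = 0, f = 20, h = 20.
P30 = 0 + ((18.3 − 0)/20)·20 = 0 + 18.3 = 18.3.

18.30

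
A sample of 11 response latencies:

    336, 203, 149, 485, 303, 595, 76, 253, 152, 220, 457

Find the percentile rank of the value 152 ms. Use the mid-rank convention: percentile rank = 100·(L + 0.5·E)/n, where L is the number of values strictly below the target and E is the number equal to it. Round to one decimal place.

22.7

Sorted: 76, 149, 152, 203, 220, 253, 303, 336, 457, 485, 595.
Count below 152: L = 2; count equal: E = 1; n = 11.
Percentile rank = 100·(2 + 0.5·1)/11 = 100·2.5/11 = 22.73.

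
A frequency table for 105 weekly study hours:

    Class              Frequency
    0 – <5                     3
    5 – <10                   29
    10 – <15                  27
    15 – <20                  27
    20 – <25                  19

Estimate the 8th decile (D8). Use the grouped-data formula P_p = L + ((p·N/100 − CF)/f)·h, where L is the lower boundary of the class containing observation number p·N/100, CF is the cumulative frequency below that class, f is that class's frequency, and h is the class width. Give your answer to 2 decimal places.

N = 105; target position k = 80/100 · 105 = 84.
Cumulative frequencies: 3, 32, 59, 86, 105.
Observation 84 falls in the class 15 – <20.
L = 15, CF = 59, f = 27, h = 5.
P80 = 15 + ((84 − 59)/27)·5 = 15 + 4.62963 = 19.6296.

19.63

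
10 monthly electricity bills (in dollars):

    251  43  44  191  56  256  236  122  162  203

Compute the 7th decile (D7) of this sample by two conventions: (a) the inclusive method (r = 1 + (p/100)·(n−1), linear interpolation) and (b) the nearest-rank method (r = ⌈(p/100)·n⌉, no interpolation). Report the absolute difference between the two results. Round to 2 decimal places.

9.90

Sorted: 43, 44, 56, 122, 162, 191, 203, 236, 251, 256.
n = 10.
(a) r = 7.3; between ranks 7 (203) and 8 (236): 212.9.
(b) the nearest-rank method: rank 7 → 203.
|212.9 − 203| = 9.9.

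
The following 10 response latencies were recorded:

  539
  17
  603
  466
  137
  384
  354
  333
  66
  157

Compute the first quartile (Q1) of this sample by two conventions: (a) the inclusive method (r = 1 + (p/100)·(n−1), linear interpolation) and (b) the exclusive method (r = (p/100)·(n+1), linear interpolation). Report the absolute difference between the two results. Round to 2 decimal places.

Sorted: 17, 66, 137, 157, 333, 354, 384, 466, 539, 603.
n = 10.
(a) r = 3.25; between ranks 3 (137) and 4 (157): 142.
(b) r = 2.75; between ranks 2 (66) and 3 (137): 119.25.
|142 − 119.25| = 22.75.

22.75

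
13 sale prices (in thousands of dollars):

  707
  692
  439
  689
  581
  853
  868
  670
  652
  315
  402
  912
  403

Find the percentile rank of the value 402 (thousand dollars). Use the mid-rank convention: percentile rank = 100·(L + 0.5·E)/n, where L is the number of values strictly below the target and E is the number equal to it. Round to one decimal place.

11.5

Sorted: 315, 402, 403, 439, 581, 652, 670, 689, 692, 707, 853, 868, 912.
Count below 402: L = 1; count equal: E = 1; n = 13.
Percentile rank = 100·(1 + 0.5·1)/13 = 100·1.5/13 = 11.54.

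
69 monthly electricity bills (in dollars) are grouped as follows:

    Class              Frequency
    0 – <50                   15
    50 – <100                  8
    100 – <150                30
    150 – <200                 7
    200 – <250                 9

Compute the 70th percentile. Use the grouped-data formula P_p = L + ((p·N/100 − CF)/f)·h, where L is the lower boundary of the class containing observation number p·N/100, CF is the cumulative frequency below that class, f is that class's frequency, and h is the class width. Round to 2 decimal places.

142.17

N = 69; target position k = 70/100 · 69 = 48.3.
Cumulative frequencies: 15, 23, 53, 60, 69.
Observation 48.3 falls in the class 100 – <150.
L = 100, CF = 23, f = 30, h = 50.
P70 = 100 + ((48.3 − 23)/30)·50 = 100 + 42.1667 = 142.167.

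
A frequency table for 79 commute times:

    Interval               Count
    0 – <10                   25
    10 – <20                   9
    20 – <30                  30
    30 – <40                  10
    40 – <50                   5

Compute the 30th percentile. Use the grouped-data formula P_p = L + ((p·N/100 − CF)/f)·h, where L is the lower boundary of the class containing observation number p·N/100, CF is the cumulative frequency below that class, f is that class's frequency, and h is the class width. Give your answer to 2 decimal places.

9.48

N = 79; target position k = 30/100 · 79 = 23.7.
Cumulative frequencies: 25, 34, 64, 74, 79.
Observation 23.7 falls in the class 0 – <10.
L = 0, CF = 0, f = 25, h = 10.
P30 = 0 + ((23.7 − 0)/25)·10 = 0 + 9.48 = 9.48.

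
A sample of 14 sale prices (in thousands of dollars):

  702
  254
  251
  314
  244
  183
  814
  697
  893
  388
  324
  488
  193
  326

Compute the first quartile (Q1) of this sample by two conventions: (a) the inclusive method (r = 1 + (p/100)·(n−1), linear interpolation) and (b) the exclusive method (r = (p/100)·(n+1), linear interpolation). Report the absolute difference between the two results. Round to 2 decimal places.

Sorted: 183, 193, 244, 251, 254, 314, 324, 326, 388, 488, 697, 702, 814, 893.
n = 14.
(a) r = 4.25; between ranks 4 (251) and 5 (254): 251.75.
(b) r = 3.75; between ranks 3 (244) and 4 (251): 249.25.
|251.75 − 249.25| = 2.5.

2.50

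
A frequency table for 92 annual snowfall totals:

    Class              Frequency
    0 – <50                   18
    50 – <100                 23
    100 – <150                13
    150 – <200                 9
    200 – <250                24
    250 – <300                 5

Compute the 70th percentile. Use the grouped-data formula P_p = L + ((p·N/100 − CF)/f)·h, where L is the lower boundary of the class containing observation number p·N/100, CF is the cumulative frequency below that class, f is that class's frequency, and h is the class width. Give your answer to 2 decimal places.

202.92

N = 92; target position k = 70/100 · 92 = 64.4.
Cumulative frequencies: 18, 41, 54, 63, 87, 92.
Observation 64.4 falls in the class 200 – <250.
L = 200, CF = 63, f = 24, h = 50.
P70 = 200 + ((64.4 − 63)/24)·50 = 200 + 2.91667 = 202.917.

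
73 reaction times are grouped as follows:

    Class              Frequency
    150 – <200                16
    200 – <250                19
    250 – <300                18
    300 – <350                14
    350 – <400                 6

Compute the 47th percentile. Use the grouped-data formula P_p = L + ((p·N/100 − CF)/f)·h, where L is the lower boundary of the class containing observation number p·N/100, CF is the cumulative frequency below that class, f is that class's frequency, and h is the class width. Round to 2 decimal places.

248.18

N = 73; target position k = 47/100 · 73 = 34.31.
Cumulative frequencies: 16, 35, 53, 67, 73.
Observation 34.31 falls in the class 200 – <250.
L = 200, CF = 16, f = 19, h = 50.
P47 = 200 + ((34.31 − 16)/19)·50 = 200 + 48.1842 = 248.184.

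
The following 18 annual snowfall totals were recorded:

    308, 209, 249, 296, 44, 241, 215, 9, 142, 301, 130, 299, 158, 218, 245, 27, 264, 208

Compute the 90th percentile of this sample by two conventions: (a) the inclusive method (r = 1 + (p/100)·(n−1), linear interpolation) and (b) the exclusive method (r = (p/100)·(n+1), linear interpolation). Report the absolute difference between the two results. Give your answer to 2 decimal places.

Sorted: 9, 27, 44, 130, 142, 158, 208, 209, 215, 218, 241, 245, 249, 264, 296, 299, 301, 308.
n = 18.
(a) r = 16.3; between ranks 16 (299) and 17 (301): 299.6.
(b) r = 17.1; between ranks 17 (301) and 18 (308): 301.7.
|299.6 − 301.7| = 2.1.

2.10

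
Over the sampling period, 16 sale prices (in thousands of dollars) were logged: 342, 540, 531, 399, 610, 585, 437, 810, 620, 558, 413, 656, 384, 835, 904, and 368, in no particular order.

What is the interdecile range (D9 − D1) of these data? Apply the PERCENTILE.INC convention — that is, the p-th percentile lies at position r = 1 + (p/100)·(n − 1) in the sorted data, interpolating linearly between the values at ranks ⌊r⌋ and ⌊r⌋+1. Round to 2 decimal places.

Sorted: 342, 368, 384, 399, 413, 437, 531, 540, 558, 585, 610, 620, 656, 810, 835, 904.
n = 16.
P10: r = 2.5; ranks 2–3 are 368, 384; interpolating gives 376.
P90: r = 14.5; ranks 14–15 are 810, 835; interpolating gives 822.5.
Difference: 822.5 − 376 = 446.5.

446.50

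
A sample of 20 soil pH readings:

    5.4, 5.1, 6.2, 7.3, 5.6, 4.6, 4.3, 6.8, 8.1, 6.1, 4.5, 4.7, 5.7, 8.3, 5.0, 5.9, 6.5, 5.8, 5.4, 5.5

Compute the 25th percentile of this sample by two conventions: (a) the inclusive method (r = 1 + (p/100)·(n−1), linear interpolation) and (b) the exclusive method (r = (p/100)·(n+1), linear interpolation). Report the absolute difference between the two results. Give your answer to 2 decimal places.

0.05

Sorted: 4.3, 4.5, 4.6, 4.7, 5.0, 5.1, 5.4, 5.4, 5.5, 5.6, 5.7, 5.8, 5.9, 6.1, 6.2, 6.5, 6.8, 7.3, 8.1, 8.3.
n = 20.
(a) r = 5.75; between ranks 5 (5.0) and 6 (5.1): 5.075.
(b) r = 5.25; between ranks 5 (5.0) and 6 (5.1): 5.025.
|5.075 − 5.025| = 0.05.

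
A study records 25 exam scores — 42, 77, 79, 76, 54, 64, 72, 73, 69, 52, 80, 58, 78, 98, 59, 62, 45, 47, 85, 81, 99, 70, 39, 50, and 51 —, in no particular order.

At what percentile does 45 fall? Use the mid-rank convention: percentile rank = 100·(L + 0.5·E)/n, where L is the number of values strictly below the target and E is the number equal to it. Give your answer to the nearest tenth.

10.0

Sorted: 39, 42, 45, 47, 50, 51, 52, 54, 58, 59, 62, 64, 69, 70, 72, 73, 76, 77, 78, 79, 80, 81, 85, 98, 99.
Count below 45: L = 2; count equal: E = 1; n = 25.
Percentile rank = 100·(2 + 0.5·1)/25 = 100·2.5/25 = 10.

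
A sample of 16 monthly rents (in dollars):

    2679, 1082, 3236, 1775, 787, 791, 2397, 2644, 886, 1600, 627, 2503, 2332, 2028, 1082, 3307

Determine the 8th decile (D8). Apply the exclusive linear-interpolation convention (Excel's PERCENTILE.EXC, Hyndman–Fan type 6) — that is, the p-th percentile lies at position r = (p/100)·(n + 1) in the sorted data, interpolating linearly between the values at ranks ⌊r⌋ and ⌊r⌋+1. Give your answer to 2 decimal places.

2665.00

Sorted: 627, 787, 791, 886, 1082, 1082, 1600, 1775, 2028, 2332, 2397, 2503, 2644, 2679, 3236, 3307.
n = 16.
r = (80/100)·(16 + 1) = 13.6.
Rank 13 is 2644 and rank 14 is 2679.
Interpolate: 2644 + 0.6·(2679 − 2644) = 2644 + 0.6·35 = 2665.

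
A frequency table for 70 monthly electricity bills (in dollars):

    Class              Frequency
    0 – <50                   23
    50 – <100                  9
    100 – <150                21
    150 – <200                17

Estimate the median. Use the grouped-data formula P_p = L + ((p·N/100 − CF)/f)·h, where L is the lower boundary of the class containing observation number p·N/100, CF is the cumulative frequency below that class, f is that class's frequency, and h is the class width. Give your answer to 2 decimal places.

N = 70; target position k = 50/100 · 70 = 35.
Cumulative frequencies: 23, 32, 53, 70.
Observation 35 falls in the class 100 – <150.
L = 100, CF = 32, f = 21, h = 50.
P50 = 100 + ((35 − 32)/21)·50 = 100 + 7.14286 = 107.143.

107.14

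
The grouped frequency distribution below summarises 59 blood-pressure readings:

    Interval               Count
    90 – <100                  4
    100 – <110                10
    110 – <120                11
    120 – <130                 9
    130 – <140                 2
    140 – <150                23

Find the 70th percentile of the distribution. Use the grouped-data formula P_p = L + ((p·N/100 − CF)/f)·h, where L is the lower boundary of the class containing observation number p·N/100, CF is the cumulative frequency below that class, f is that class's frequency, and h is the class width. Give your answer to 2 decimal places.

142.30

N = 59; target position k = 70/100 · 59 = 41.3.
Cumulative frequencies: 4, 14, 25, 34, 36, 59.
Observation 41.3 falls in the class 140 – <150.
L = 140, CF = 36, f = 23, h = 10.
P70 = 140 + ((41.3 − 36)/23)·10 = 140 + 2.30435 = 142.304.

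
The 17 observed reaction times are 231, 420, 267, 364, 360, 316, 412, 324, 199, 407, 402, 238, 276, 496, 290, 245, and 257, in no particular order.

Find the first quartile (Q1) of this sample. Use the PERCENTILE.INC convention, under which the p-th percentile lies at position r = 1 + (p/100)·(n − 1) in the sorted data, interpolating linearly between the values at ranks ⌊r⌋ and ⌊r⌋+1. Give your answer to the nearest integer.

257

Sorted: 199, 231, 238, 245, 257, 267, 276, 290, 316, 324, 360, 364, 402, 407, 412, 420, 496.
n = 17.
r = 1 + (25/100)·(17 − 1) = 1 + 4 = 5.
r is an integer, so P25 is the value at rank 5: 257.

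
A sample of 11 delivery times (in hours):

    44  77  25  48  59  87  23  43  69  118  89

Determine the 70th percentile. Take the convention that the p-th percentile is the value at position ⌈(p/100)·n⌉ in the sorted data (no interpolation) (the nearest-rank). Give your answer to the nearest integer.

Sorted: 23, 25, 43, 44, 48, 59, 69, 77, 87, 89, 118.
n = 11.
Position = ⌈70/100 · 11⌉ = ⌈7.7⌉ = 8.
The value at rank 8 is 77.

77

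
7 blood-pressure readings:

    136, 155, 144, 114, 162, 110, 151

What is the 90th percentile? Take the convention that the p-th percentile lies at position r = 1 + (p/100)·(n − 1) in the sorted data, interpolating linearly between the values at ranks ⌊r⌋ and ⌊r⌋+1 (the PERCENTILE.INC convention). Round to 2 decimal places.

Sorted: 110, 114, 136, 144, 151, 155, 162.
n = 7.
r = 1 + (90/100)·(7 − 1) = 1 + 5.4 = 6.4.
Rank 6 is 155 and rank 7 is 162.
Interpolate: 155 + 0.4·(162 − 155) = 155 + 0.4·7 = 157.8.

157.80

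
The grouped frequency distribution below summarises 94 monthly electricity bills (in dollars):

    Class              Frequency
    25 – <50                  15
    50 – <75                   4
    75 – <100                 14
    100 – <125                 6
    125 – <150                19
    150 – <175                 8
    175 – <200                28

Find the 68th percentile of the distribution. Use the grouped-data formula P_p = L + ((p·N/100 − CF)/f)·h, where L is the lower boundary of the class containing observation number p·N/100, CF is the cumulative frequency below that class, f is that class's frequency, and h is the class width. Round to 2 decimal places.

168.50

N = 94; target position k = 68/100 · 94 = 63.92.
Cumulative frequencies: 15, 19, 33, 39, 58, 66, 94.
Observation 63.92 falls in the class 150 – <175.
L = 150, CF = 58, f = 8, h = 25.
P68 = 150 + ((63.92 − 58)/8)·25 = 150 + 18.5 = 168.5.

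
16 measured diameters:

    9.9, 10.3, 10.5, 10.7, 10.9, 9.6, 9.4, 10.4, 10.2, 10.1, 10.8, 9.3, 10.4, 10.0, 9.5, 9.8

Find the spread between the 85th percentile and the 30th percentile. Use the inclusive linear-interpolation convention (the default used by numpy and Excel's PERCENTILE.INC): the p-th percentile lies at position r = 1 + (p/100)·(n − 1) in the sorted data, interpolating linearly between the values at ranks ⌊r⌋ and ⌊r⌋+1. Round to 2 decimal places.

Sorted: 9.3, 9.4, 9.5, 9.6, 9.8, 9.9, 10.0, 10.1, 10.2, 10.3, 10.4, 10.4, 10.5, 10.7, 10.8, 10.9.
n = 16.
P30: r = 5.5; ranks 5–6 are 9.8, 9.9; interpolating gives 9.85.
P85: r = 13.75; ranks 13–14 are 10.5, 10.7; interpolating gives 10.65.
Difference: 10.65 − 9.85 = 0.8.

0.80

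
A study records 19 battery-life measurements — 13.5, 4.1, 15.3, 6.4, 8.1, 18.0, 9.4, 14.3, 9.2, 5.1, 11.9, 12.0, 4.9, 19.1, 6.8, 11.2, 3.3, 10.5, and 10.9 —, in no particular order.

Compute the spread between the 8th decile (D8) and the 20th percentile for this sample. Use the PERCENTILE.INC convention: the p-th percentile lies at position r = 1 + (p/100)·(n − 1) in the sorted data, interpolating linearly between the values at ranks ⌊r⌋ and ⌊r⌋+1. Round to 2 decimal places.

7.94

Sorted: 3.3, 4.1, 4.9, 5.1, 6.4, 6.8, 8.1, 9.2, 9.4, 10.5, 10.9, 11.2, 11.9, 12.0, 13.5, 14.3, 15.3, 18.0, 19.1.
n = 19.
P20: r = 4.6; ranks 4–5 are 5.1, 6.4; interpolating gives 5.88.
P80: r = 15.4; ranks 15–16 are 13.5, 14.3; interpolating gives 13.82.
Difference: 13.82 − 5.88 = 7.94.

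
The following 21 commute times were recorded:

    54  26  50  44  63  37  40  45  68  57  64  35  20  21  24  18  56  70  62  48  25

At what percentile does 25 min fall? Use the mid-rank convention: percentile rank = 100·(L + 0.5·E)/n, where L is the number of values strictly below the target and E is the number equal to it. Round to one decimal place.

Sorted: 18, 20, 21, 24, 25, 26, 35, 37, 40, 44, 45, 48, 50, 54, 56, 57, 62, 63, 64, 68, 70.
Count below 25: L = 4; count equal: E = 1; n = 21.
Percentile rank = 100·(4 + 0.5·1)/21 = 100·4.5/21 = 21.43.

21.4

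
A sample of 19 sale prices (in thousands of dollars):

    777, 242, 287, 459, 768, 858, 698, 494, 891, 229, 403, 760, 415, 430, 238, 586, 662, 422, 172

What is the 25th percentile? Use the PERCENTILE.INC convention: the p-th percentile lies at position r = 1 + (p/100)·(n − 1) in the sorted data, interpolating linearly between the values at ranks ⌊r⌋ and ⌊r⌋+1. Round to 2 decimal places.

345.00

Sorted: 172, 229, 238, 242, 287, 403, 415, 422, 430, 459, 494, 586, 662, 698, 760, 768, 777, 858, 891.
n = 19.
r = 1 + (25/100)·(19 − 1) = 1 + 4.5 = 5.5.
Rank 5 is 287 and rank 6 is 403.
Interpolate: 287 + 0.5·(403 − 287) = 287 + 0.5·116 = 345.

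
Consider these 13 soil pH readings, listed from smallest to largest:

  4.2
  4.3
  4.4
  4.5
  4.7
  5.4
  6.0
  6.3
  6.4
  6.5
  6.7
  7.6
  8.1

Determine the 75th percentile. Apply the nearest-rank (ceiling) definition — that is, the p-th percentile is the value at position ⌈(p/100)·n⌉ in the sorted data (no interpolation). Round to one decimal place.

6.5

n = 13.
Position = ⌈75/100 · 13⌉ = ⌈9.75⌉ = 10.
The value at rank 10 is 6.5.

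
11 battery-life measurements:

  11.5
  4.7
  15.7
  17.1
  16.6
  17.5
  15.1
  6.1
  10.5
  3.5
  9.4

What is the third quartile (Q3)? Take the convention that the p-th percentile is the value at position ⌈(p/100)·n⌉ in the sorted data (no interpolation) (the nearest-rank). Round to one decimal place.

16.6

Sorted: 3.5, 4.7, 6.1, 9.4, 10.5, 11.5, 15.1, 15.7, 16.6, 17.1, 17.5.
n = 11.
Position = ⌈75/100 · 11⌉ = ⌈8.25⌉ = 9.
The value at rank 9 is 16.6.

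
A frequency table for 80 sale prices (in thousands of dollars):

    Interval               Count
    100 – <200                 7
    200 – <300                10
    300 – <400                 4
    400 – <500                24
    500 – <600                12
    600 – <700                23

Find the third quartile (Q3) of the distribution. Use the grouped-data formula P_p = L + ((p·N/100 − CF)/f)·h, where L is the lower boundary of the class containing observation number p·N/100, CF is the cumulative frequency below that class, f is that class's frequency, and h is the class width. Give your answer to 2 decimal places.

N = 80; target position k = 75/100 · 80 = 60.
Cumulative frequencies: 7, 17, 21, 45, 57, 80.
Observation 60 falls in the class 600 – <700.
L = 600, CF = 57, f = 23, h = 100.
P75 = 600 + ((60 − 57)/23)·100 = 600 + 13.0435 = 613.043.

613.04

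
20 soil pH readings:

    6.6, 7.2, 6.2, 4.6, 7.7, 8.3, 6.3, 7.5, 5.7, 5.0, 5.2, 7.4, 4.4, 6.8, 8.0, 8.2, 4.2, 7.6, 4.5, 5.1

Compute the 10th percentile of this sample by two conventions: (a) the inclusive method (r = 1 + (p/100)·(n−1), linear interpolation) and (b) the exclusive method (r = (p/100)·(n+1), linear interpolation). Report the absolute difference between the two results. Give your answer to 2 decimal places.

0.08

Sorted: 4.2, 4.4, 4.5, 4.6, 5.0, 5.1, 5.2, 5.7, 6.2, 6.3, 6.6, 6.8, 7.2, 7.4, 7.5, 7.6, 7.7, 8.0, 8.2, 8.3.
n = 20.
(a) r = 2.9; between ranks 2 (4.4) and 3 (4.5): 4.49.
(b) r = 2.1; between ranks 2 (4.4) and 3 (4.5): 4.41.
|4.49 − 4.41| = 0.08.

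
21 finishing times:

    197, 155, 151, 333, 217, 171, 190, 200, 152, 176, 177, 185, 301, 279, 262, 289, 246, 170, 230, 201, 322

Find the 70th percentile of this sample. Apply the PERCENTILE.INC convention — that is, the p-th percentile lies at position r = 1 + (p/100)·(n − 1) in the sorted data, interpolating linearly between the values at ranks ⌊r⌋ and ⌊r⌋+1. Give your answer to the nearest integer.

Sorted: 151, 152, 155, 170, 171, 176, 177, 185, 190, 197, 200, 201, 217, 230, 246, 262, 279, 289, 301, 322, 333.
n = 21.
r = 1 + (70/100)·(21 − 1) = 1 + 14 = 15.
r is an integer, so P70 is the value at rank 15: 246.

246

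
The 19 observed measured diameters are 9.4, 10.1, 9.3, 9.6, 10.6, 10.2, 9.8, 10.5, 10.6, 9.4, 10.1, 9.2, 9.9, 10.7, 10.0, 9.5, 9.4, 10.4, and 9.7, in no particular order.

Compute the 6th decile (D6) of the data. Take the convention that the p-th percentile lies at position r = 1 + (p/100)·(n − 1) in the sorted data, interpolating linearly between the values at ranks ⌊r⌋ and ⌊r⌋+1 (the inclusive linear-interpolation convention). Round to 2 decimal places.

Sorted: 9.2, 9.3, 9.4, 9.4, 9.4, 9.5, 9.6, 9.7, 9.8, 9.9, 10.0, 10.1, 10.1, 10.2, 10.4, 10.5, 10.6, 10.6, 10.7.
n = 19.
r = 1 + (60/100)·(19 − 1) = 1 + 10.8 = 11.8.
Rank 11 is 10.0 and rank 12 is 10.1.
Interpolate: 10.0 + 0.8·(10.1 − 10.0) = 10.0 + 0.8·0.1 = 10.08.

10.08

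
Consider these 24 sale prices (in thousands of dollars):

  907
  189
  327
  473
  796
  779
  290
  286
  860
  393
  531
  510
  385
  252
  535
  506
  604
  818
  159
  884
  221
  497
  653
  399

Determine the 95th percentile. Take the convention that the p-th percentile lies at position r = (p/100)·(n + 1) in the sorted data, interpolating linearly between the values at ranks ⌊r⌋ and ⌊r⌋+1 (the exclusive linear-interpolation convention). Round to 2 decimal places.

Sorted: 159, 189, 221, 252, 286, 290, 327, 385, 393, 399, 473, 497, 506, 510, 531, 535, 604, 653, 779, 796, 818, 860, 884, 907.
n = 24.
r = (95/100)·(24 + 1) = 23.75.
Rank 23 is 884 and rank 24 is 907.
Interpolate: 884 + 0.75·(907 − 884) = 884 + 0.75·23 = 901.25.

901.25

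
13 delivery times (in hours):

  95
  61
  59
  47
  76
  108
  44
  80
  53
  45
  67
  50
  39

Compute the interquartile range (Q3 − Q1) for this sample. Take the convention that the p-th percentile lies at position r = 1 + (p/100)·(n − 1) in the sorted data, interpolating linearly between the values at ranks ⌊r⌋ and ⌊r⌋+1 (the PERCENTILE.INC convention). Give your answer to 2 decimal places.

Sorted: 39, 44, 45, 47, 50, 53, 59, 61, 67, 76, 80, 95, 108.
n = 13.
P25: r = 4 (integer) → 47.
P75: r = 10 (integer) → 76.
Difference: 76 − 47 = 29.

29.00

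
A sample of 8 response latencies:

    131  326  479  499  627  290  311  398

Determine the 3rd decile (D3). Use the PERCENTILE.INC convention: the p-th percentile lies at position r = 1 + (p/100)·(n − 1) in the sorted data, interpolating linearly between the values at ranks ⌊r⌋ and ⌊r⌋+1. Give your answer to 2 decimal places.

Sorted: 131, 290, 311, 326, 398, 479, 499, 627.
n = 8.
r = 1 + (30/100)·(8 − 1) = 1 + 2.1 = 3.1.
Rank 3 is 311 and rank 4 is 326.
Interpolate: 311 + 0.1·(326 − 311) = 311 + 0.1·15 = 312.5.

312.50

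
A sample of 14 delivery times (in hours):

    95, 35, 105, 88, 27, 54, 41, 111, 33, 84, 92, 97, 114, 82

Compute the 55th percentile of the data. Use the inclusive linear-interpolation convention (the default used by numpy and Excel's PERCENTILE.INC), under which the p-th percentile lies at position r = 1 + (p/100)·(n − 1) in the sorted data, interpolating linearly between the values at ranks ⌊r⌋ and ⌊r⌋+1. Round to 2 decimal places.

Sorted: 27, 33, 35, 41, 54, 82, 84, 88, 92, 95, 97, 105, 111, 114.
n = 14.
r = 1 + (55/100)·(14 − 1) = 1 + 7.15 = 8.15.
Rank 8 is 88 and rank 9 is 92.
Interpolate: 88 + 0.15·(92 − 88) = 88 + 0.15·4 = 88.6.

88.60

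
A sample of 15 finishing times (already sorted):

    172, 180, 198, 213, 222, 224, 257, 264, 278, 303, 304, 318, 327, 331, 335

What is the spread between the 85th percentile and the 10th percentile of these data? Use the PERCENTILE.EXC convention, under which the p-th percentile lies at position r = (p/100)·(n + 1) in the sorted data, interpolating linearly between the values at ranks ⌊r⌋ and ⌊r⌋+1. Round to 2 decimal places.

152.60

n = 15.
P10: r = 1.6; ranks 1–2 are 172, 180; interpolating gives 176.8.
P85: r = 13.6; ranks 13–14 are 327, 331; interpolating gives 329.4.
Difference: 329.4 − 176.8 = 152.6.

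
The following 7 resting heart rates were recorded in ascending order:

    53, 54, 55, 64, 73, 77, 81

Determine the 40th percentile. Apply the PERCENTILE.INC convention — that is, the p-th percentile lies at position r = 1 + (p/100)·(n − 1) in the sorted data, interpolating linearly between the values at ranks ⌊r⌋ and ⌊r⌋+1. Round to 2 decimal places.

58.60

n = 7.
r = 1 + (40/100)·(7 − 1) = 1 + 2.4 = 3.4.
Rank 3 is 55 and rank 4 is 64.
Interpolate: 55 + 0.4·(64 − 55) = 55 + 0.4·9 = 58.6.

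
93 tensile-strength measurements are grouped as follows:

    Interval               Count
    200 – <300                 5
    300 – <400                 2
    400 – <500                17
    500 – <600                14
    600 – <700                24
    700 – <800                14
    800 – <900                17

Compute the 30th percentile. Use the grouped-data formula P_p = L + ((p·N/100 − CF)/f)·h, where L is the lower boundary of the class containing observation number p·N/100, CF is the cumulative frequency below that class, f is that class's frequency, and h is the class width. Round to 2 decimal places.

527.86

N = 93; target position k = 30/100 · 93 = 27.9.
Cumulative frequencies: 5, 7, 24, 38, 62, 76, 93.
Observation 27.9 falls in the class 500 – <600.
L = 500, CF = 24, f = 14, h = 100.
P30 = 500 + ((27.9 − 24)/14)·100 = 500 + 27.8571 = 527.857.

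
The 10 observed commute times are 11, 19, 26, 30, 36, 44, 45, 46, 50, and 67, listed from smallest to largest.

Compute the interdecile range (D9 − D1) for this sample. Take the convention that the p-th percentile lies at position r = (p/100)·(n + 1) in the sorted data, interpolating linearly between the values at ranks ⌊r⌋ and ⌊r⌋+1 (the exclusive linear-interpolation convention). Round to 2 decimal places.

n = 10.
P10: r = 1.1; ranks 1–2 are 11, 19; interpolating gives 11.8.
P90: r = 9.9; ranks 9–10 are 50, 67; interpolating gives 65.3.
Difference: 65.3 − 11.8 = 53.5.

53.50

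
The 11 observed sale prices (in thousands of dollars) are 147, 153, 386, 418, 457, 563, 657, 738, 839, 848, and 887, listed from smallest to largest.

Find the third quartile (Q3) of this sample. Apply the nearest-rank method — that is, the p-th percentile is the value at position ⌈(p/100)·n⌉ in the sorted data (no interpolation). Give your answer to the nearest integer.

n = 11.
Position = ⌈75/100 · 11⌉ = ⌈8.25⌉ = 9.
The value at rank 9 is 839.

839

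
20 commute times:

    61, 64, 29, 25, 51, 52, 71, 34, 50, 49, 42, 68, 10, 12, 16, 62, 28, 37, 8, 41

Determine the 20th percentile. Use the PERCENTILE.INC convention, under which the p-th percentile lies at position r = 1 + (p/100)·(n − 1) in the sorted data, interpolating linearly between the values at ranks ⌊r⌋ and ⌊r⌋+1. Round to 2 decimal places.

23.20

Sorted: 8, 10, 12, 16, 25, 28, 29, 34, 37, 41, 42, 49, 50, 51, 52, 61, 62, 64, 68, 71.
n = 20.
r = 1 + (20/100)·(20 − 1) = 1 + 3.8 = 4.8.
Rank 4 is 16 and rank 5 is 25.
Interpolate: 16 + 0.8·(25 − 16) = 16 + 0.8·9 = 23.2.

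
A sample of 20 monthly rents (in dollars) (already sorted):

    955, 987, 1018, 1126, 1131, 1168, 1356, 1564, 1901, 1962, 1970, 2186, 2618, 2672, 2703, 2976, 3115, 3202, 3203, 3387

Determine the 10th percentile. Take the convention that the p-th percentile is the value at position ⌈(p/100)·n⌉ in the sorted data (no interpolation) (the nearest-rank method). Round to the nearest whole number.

987

n = 20.
Position = ⌈10/100 · 20⌉ = ⌈2⌉ = 2.
The value at rank 2 is 987.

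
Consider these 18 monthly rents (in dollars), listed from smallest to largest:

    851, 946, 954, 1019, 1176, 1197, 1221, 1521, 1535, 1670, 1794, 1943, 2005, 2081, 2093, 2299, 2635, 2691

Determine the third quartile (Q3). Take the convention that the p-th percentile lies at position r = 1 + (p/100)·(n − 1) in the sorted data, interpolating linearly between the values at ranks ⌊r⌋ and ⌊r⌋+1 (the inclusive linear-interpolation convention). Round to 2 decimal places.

n = 18.
r = 1 + (75/100)·(18 − 1) = 1 + 12.75 = 13.75.
Rank 13 is 2005 and rank 14 is 2081.
Interpolate: 2005 + 0.75·(2081 − 2005) = 2005 + 0.75·76 = 2062.

2062.00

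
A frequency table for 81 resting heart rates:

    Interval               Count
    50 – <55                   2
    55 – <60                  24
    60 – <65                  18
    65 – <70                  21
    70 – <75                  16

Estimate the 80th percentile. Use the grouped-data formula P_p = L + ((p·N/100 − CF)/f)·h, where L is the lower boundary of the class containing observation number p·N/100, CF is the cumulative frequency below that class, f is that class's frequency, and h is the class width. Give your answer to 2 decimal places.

69.95

N = 81; target position k = 80/100 · 81 = 64.8.
Cumulative frequencies: 2, 26, 44, 65, 81.
Observation 64.8 falls in the class 65 – <70.
L = 65, CF = 44, f = 21, h = 5.
P80 = 65 + ((64.8 − 44)/21)·5 = 65 + 4.95238 = 69.9524.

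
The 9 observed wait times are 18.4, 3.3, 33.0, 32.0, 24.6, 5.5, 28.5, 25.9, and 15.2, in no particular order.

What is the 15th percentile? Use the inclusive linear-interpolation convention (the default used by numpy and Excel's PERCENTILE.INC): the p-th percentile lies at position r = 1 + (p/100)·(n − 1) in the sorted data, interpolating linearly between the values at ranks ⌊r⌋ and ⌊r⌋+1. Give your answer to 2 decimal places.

7.44

Sorted: 3.3, 5.5, 15.2, 18.4, 24.6, 25.9, 28.5, 32.0, 33.0.
n = 9.
r = 1 + (15/100)·(9 − 1) = 1 + 1.2 = 2.2.
Rank 2 is 5.5 and rank 3 is 15.2.
Interpolate: 5.5 + 0.2·(15.2 − 5.5) = 5.5 + 0.2·9.7 = 7.44.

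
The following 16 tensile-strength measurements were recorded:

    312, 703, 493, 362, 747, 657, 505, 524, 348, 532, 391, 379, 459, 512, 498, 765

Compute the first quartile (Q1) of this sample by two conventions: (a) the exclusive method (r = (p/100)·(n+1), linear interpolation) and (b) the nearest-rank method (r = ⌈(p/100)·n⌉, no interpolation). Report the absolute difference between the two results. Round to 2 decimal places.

3.00

Sorted: 312, 348, 362, 379, 391, 459, 493, 498, 505, 512, 524, 532, 657, 703, 747, 765.
n = 16.
(a) r = 4.25; between ranks 4 (379) and 5 (391): 382.
(b) the nearest-rank method: rank 4 → 379.
|382 − 379| = 3.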